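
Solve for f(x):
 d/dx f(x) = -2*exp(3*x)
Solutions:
 f(x) = C1 - 2*exp(3*x)/3


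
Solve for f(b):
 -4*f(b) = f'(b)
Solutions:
 f(b) = C1*exp(-4*b)


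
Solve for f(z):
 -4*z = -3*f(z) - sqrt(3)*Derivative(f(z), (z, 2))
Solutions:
 f(z) = C1*sin(3^(1/4)*z) + C2*cos(3^(1/4)*z) + 4*z/3


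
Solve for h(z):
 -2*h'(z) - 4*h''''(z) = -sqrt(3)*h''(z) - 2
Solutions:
 h(z) = C1 + C2*exp(z*(3^(5/6)/(sqrt(36 - sqrt(3)) + 6)^(1/3) + 3^(2/3)*(sqrt(36 - sqrt(3)) + 6)^(1/3))/12)*sin(z*(-3^(1/6)*(sqrt(36 - sqrt(3)) + 6)^(1/3) + 3^(1/3)/(sqrt(36 - sqrt(3)) + 6)^(1/3))/4) + C3*exp(z*(3^(5/6)/(sqrt(36 - sqrt(3)) + 6)^(1/3) + 3^(2/3)*(sqrt(36 - sqrt(3)) + 6)^(1/3))/12)*cos(z*(-3^(1/6)*(sqrt(36 - sqrt(3)) + 6)^(1/3) + 3^(1/3)/(sqrt(36 - sqrt(3)) + 6)^(1/3))/4) + C4*exp(-z*(3^(5/6)/(sqrt(36 - sqrt(3)) + 6)^(1/3) + 3^(2/3)*(sqrt(36 - sqrt(3)) + 6)^(1/3))/6) + z


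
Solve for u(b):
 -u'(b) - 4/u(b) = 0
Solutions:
 u(b) = -sqrt(C1 - 8*b)
 u(b) = sqrt(C1 - 8*b)


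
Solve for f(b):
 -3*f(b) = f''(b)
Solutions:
 f(b) = C1*sin(sqrt(3)*b) + C2*cos(sqrt(3)*b)


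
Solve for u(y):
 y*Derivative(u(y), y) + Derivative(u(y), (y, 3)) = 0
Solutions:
 u(y) = C1 + Integral(C2*airyai(-y) + C3*airybi(-y), y)


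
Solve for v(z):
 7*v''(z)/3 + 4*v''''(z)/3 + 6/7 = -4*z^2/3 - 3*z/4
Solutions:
 v(z) = C1 + C2*z + C3*sin(sqrt(7)*z/2) + C4*cos(sqrt(7)*z/2) - z^4/21 - 3*z^3/56 + z^2/7


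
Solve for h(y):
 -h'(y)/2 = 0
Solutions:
 h(y) = C1


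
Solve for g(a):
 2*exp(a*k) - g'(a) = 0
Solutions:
 g(a) = C1 + 2*exp(a*k)/k


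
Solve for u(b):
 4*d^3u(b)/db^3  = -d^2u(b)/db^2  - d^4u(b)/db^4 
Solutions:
 u(b) = C1 + C2*b + C3*exp(b*(-2 + sqrt(3))) + C4*exp(-b*(sqrt(3) + 2))


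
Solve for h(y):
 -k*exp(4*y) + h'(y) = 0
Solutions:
 h(y) = C1 + k*exp(4*y)/4


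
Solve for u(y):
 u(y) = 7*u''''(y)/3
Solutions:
 u(y) = C1*exp(-3^(1/4)*7^(3/4)*y/7) + C2*exp(3^(1/4)*7^(3/4)*y/7) + C3*sin(3^(1/4)*7^(3/4)*y/7) + C4*cos(3^(1/4)*7^(3/4)*y/7)


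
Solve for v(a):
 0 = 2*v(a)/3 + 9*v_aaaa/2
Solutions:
 v(a) = (C1*sin(3^(1/4)*a/3) + C2*cos(3^(1/4)*a/3))*exp(-3^(1/4)*a/3) + (C3*sin(3^(1/4)*a/3) + C4*cos(3^(1/4)*a/3))*exp(3^(1/4)*a/3)


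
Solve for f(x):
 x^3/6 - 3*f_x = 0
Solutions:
 f(x) = C1 + x^4/72


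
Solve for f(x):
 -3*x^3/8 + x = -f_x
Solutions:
 f(x) = C1 + 3*x^4/32 - x^2/2


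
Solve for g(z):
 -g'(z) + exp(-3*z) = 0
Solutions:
 g(z) = C1 - exp(-3*z)/3


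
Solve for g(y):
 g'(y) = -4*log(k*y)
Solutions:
 g(y) = C1 - 4*y*log(k*y) + 4*y


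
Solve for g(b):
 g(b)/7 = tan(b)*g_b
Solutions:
 g(b) = C1*sin(b)^(1/7)


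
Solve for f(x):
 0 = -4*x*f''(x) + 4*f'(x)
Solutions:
 f(x) = C1 + C2*x^2


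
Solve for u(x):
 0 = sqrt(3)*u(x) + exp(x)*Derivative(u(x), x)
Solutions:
 u(x) = C1*exp(sqrt(3)*exp(-x))


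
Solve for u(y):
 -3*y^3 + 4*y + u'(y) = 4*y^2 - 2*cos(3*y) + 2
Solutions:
 u(y) = C1 + 3*y^4/4 + 4*y^3/3 - 2*y^2 + 2*y - 2*sin(3*y)/3


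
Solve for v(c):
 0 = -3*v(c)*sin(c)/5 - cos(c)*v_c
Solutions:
 v(c) = C1*cos(c)^(3/5)


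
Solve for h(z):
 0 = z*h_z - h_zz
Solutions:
 h(z) = C1 + C2*erfi(sqrt(2)*z/2)


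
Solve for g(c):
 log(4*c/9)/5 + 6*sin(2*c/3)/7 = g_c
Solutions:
 g(c) = C1 + c*log(c)/5 - 2*c*log(3)/5 - c/5 + 2*c*log(2)/5 - 9*cos(2*c/3)/7


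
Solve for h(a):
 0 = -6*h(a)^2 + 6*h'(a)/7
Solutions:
 h(a) = -1/(C1 + 7*a)


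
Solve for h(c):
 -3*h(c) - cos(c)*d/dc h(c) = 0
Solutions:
 h(c) = C1*(sin(c) - 1)^(3/2)/(sin(c) + 1)^(3/2)


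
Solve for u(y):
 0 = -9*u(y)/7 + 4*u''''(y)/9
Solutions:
 u(y) = C1*exp(-3*sqrt(2)*7^(3/4)*y/14) + C2*exp(3*sqrt(2)*7^(3/4)*y/14) + C3*sin(3*sqrt(2)*7^(3/4)*y/14) + C4*cos(3*sqrt(2)*7^(3/4)*y/14)


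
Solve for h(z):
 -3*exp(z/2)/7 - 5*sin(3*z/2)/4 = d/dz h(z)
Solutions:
 h(z) = C1 - 6*exp(z/2)/7 + 5*cos(3*z/2)/6


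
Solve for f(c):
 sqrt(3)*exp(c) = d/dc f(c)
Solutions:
 f(c) = C1 + sqrt(3)*exp(c)


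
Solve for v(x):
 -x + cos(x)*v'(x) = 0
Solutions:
 v(x) = C1 + Integral(x/cos(x), x)


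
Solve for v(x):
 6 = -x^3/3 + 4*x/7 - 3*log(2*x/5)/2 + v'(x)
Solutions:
 v(x) = C1 + x^4/12 - 2*x^2/7 + 3*x*log(x)/2 - 2*x*log(5) + x*log(2) + x*log(10)/2 + 9*x/2


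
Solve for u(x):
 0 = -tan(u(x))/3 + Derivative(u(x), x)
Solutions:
 u(x) = pi - asin(C1*exp(x/3))
 u(x) = asin(C1*exp(x/3))


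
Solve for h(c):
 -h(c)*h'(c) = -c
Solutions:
 h(c) = -sqrt(C1 + c^2)
 h(c) = sqrt(C1 + c^2)


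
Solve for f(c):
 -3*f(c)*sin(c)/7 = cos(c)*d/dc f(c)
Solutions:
 f(c) = C1*cos(c)^(3/7)


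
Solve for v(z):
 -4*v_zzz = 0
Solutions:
 v(z) = C1 + C2*z + C3*z^2


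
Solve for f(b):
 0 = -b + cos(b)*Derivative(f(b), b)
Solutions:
 f(b) = C1 + Integral(b/cos(b), b)


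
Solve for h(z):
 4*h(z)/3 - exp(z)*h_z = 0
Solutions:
 h(z) = C1*exp(-4*exp(-z)/3)


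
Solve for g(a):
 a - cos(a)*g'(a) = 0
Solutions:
 g(a) = C1 + Integral(a/cos(a), a)


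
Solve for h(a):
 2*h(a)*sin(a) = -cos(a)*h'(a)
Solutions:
 h(a) = C1*cos(a)^2


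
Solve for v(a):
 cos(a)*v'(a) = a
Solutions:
 v(a) = C1 + Integral(a/cos(a), a)


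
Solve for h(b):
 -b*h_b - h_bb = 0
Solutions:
 h(b) = C1 + C2*erf(sqrt(2)*b/2)


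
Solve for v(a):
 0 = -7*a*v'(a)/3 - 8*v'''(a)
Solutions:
 v(a) = C1 + Integral(C2*airyai(-3^(2/3)*7^(1/3)*a/6) + C3*airybi(-3^(2/3)*7^(1/3)*a/6), a)


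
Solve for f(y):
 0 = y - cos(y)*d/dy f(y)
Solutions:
 f(y) = C1 + Integral(y/cos(y), y)


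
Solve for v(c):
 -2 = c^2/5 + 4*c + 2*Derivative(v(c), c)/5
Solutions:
 v(c) = C1 - c^3/6 - 5*c^2 - 5*c


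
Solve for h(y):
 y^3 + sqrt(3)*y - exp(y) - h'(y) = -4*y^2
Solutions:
 h(y) = C1 + y^4/4 + 4*y^3/3 + sqrt(3)*y^2/2 - exp(y)


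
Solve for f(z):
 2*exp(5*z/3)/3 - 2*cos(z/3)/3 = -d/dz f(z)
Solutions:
 f(z) = C1 - 2*exp(5*z/3)/5 + 2*sin(z/3)


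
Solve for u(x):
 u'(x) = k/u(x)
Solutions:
 u(x) = -sqrt(C1 + 2*k*x)
 u(x) = sqrt(C1 + 2*k*x)


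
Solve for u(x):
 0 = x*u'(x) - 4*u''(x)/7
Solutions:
 u(x) = C1 + C2*erfi(sqrt(14)*x/4)


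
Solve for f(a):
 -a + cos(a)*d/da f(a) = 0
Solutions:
 f(a) = C1 + Integral(a/cos(a), a)


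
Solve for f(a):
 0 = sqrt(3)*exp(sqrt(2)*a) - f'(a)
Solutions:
 f(a) = C1 + sqrt(6)*exp(sqrt(2)*a)/2


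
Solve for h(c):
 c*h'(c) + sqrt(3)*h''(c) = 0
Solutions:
 h(c) = C1 + C2*erf(sqrt(2)*3^(3/4)*c/6)


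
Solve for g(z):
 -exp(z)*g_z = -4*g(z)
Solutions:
 g(z) = C1*exp(-4*exp(-z))


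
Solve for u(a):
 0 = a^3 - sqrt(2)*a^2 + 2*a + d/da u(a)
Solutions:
 u(a) = C1 - a^4/4 + sqrt(2)*a^3/3 - a^2


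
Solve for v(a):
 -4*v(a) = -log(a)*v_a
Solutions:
 v(a) = C1*exp(4*li(a))


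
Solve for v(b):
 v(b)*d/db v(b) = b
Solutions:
 v(b) = -sqrt(C1 + b^2)
 v(b) = sqrt(C1 + b^2)


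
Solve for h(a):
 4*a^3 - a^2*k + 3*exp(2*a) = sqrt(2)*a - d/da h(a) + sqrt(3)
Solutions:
 h(a) = C1 - a^4 + a^3*k/3 + sqrt(2)*a^2/2 + sqrt(3)*a - 3*exp(2*a)/2


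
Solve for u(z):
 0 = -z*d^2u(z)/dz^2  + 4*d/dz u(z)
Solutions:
 u(z) = C1 + C2*z^5


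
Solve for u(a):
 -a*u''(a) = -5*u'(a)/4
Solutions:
 u(a) = C1 + C2*a^(9/4)


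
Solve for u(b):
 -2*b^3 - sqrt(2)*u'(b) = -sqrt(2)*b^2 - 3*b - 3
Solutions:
 u(b) = C1 - sqrt(2)*b^4/4 + b^3/3 + 3*sqrt(2)*b^2/4 + 3*sqrt(2)*b/2


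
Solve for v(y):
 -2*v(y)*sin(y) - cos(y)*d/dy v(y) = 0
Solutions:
 v(y) = C1*cos(y)^2


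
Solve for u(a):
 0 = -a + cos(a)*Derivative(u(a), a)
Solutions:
 u(a) = C1 + Integral(a/cos(a), a)


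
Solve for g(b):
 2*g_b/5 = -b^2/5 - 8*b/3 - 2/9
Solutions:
 g(b) = C1 - b^3/6 - 10*b^2/3 - 5*b/9


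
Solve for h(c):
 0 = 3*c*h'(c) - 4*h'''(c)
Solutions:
 h(c) = C1 + Integral(C2*airyai(6^(1/3)*c/2) + C3*airybi(6^(1/3)*c/2), c)


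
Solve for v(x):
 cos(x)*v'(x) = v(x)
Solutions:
 v(x) = C1*sqrt(sin(x) + 1)/sqrt(sin(x) - 1)


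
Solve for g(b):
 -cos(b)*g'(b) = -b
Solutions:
 g(b) = C1 + Integral(b/cos(b), b)


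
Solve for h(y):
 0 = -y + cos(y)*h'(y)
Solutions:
 h(y) = C1 + Integral(y/cos(y), y)


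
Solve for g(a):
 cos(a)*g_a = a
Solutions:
 g(a) = C1 + Integral(a/cos(a), a)


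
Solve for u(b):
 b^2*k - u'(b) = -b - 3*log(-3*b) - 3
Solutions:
 u(b) = C1 + b^3*k/3 + b^2/2 + 3*b*log(-b) + 3*b*log(3)


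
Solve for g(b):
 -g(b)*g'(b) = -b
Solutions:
 g(b) = -sqrt(C1 + b^2)
 g(b) = sqrt(C1 + b^2)


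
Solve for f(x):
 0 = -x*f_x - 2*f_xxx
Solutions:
 f(x) = C1 + Integral(C2*airyai(-2^(2/3)*x/2) + C3*airybi(-2^(2/3)*x/2), x)


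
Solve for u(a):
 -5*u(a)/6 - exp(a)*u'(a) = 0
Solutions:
 u(a) = C1*exp(5*exp(-a)/6)


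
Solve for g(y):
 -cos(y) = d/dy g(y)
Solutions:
 g(y) = C1 - sin(y)


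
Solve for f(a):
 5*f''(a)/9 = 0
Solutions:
 f(a) = C1 + C2*a


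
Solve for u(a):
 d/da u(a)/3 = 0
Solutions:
 u(a) = C1


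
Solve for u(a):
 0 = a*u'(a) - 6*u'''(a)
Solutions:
 u(a) = C1 + Integral(C2*airyai(6^(2/3)*a/6) + C3*airybi(6^(2/3)*a/6), a)


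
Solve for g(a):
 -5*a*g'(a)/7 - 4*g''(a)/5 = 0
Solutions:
 g(a) = C1 + C2*erf(5*sqrt(14)*a/28)


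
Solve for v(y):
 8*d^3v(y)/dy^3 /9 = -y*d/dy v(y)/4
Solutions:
 v(y) = C1 + Integral(C2*airyai(-2^(1/3)*3^(2/3)*y/4) + C3*airybi(-2^(1/3)*3^(2/3)*y/4), y)


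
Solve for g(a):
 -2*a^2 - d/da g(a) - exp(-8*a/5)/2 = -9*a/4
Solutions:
 g(a) = C1 - 2*a^3/3 + 9*a^2/8 + 5*exp(-8*a/5)/16


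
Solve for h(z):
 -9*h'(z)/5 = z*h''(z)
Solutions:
 h(z) = C1 + C2/z^(4/5)


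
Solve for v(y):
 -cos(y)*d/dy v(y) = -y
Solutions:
 v(y) = C1 + Integral(y/cos(y), y)


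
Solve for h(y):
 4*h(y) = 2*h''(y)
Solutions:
 h(y) = C1*exp(-sqrt(2)*y) + C2*exp(sqrt(2)*y)


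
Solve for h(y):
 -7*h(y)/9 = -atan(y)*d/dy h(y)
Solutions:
 h(y) = C1*exp(7*Integral(1/atan(y), y)/9)


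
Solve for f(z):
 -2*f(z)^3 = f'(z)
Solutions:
 f(z) = -sqrt(2)*sqrt(-1/(C1 - 2*z))/2
 f(z) = sqrt(2)*sqrt(-1/(C1 - 2*z))/2


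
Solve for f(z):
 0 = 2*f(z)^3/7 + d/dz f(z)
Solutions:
 f(z) = -sqrt(14)*sqrt(-1/(C1 - 2*z))/2
 f(z) = sqrt(14)*sqrt(-1/(C1 - 2*z))/2


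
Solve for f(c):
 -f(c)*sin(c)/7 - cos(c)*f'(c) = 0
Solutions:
 f(c) = C1*cos(c)^(1/7)


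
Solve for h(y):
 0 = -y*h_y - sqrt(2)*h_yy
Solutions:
 h(y) = C1 + C2*erf(2^(1/4)*y/2)


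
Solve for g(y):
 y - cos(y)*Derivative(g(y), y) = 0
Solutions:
 g(y) = C1 + Integral(y/cos(y), y)


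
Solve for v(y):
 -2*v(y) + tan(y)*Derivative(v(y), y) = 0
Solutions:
 v(y) = C1*sin(y)^2


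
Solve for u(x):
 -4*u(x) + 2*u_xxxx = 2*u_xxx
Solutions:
 u(x) = C1*exp(x*(-(17 + 3*sqrt(33))^(1/3) + 2/(17 + 3*sqrt(33))^(1/3) + 4)/6)*sin(sqrt(3)*x*(2/(17 + 3*sqrt(33))^(1/3) + (17 + 3*sqrt(33))^(1/3))/6) + C2*exp(x*(-(17 + 3*sqrt(33))^(1/3) + 2/(17 + 3*sqrt(33))^(1/3) + 4)/6)*cos(sqrt(3)*x*(2/(17 + 3*sqrt(33))^(1/3) + (17 + 3*sqrt(33))^(1/3))/6) + C3*exp(-x) + C4*exp(x*(-2/(17 + 3*sqrt(33))^(1/3) + 2 + (17 + 3*sqrt(33))^(1/3))/3)


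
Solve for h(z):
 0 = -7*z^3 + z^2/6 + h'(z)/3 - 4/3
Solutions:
 h(z) = C1 + 21*z^4/4 - z^3/6 + 4*z


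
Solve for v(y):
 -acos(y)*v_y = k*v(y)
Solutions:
 v(y) = C1*exp(-k*Integral(1/acos(y), y))


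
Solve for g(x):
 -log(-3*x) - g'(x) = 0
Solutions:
 g(x) = C1 - x*log(-x) + x*(1 - log(3))


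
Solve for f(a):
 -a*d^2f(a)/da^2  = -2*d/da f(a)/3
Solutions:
 f(a) = C1 + C2*a^(5/3)


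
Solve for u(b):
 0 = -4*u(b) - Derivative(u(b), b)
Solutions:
 u(b) = C1*exp(-4*b)


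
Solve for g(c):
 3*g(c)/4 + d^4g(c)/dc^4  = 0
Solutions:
 g(c) = (C1*sin(3^(1/4)*c/2) + C2*cos(3^(1/4)*c/2))*exp(-3^(1/4)*c/2) + (C3*sin(3^(1/4)*c/2) + C4*cos(3^(1/4)*c/2))*exp(3^(1/4)*c/2)


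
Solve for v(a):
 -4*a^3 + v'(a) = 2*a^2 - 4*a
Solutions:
 v(a) = C1 + a^4 + 2*a^3/3 - 2*a^2


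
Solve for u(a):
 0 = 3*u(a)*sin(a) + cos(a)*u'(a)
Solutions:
 u(a) = C1*cos(a)^3


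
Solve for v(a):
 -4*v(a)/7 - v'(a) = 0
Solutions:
 v(a) = C1*exp(-4*a/7)


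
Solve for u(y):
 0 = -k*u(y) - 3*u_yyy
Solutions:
 u(y) = C1*exp(3^(2/3)*y*(-k)^(1/3)/3) + C2*exp(y*(-k)^(1/3)*(-3^(2/3) + 3*3^(1/6)*I)/6) + C3*exp(-y*(-k)^(1/3)*(3^(2/3) + 3*3^(1/6)*I)/6)


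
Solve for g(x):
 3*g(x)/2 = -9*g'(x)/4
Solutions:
 g(x) = C1*exp(-2*x/3)


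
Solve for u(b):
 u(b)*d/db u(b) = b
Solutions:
 u(b) = -sqrt(C1 + b^2)
 u(b) = sqrt(C1 + b^2)


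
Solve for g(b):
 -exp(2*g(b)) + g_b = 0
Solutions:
 g(b) = log(-sqrt(-1/(C1 + b))) - log(2)/2
 g(b) = log(-1/(C1 + b))/2 - log(2)/2


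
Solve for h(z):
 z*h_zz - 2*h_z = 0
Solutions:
 h(z) = C1 + C2*z^3


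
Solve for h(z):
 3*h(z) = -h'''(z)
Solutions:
 h(z) = C3*exp(-3^(1/3)*z) + (C1*sin(3^(5/6)*z/2) + C2*cos(3^(5/6)*z/2))*exp(3^(1/3)*z/2)


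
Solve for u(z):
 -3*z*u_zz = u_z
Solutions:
 u(z) = C1 + C2*z^(2/3)


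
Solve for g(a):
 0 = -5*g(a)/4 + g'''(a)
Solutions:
 g(a) = C3*exp(10^(1/3)*a/2) + (C1*sin(10^(1/3)*sqrt(3)*a/4) + C2*cos(10^(1/3)*sqrt(3)*a/4))*exp(-10^(1/3)*a/4)


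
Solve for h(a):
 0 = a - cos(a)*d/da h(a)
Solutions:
 h(a) = C1 + Integral(a/cos(a), a)


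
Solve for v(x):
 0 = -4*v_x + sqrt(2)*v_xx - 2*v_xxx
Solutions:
 v(x) = C1 + (C2*sin(sqrt(30)*x/4) + C3*cos(sqrt(30)*x/4))*exp(sqrt(2)*x/4)


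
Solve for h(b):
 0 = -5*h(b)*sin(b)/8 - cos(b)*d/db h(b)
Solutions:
 h(b) = C1*cos(b)^(5/8)


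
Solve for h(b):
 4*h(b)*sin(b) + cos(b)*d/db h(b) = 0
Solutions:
 h(b) = C1*cos(b)^4


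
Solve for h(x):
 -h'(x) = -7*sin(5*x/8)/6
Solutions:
 h(x) = C1 - 28*cos(5*x/8)/15


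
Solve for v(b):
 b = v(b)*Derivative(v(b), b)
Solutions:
 v(b) = -sqrt(C1 + b^2)
 v(b) = sqrt(C1 + b^2)


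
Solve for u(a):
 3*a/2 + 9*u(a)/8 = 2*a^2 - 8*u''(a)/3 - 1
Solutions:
 u(a) = C1*sin(3*sqrt(3)*a/8) + C2*cos(3*sqrt(3)*a/8) + 16*a^2/9 - 4*a/3 - 2264/243


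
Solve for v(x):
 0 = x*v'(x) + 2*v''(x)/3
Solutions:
 v(x) = C1 + C2*erf(sqrt(3)*x/2)


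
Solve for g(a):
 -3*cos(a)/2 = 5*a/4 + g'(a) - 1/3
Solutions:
 g(a) = C1 - 5*a^2/8 + a/3 - 3*sin(a)/2


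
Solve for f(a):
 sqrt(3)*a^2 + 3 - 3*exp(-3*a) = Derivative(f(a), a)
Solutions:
 f(a) = C1 + sqrt(3)*a^3/3 + 3*a + exp(-3*a)


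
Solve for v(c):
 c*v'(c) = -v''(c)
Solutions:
 v(c) = C1 + C2*erf(sqrt(2)*c/2)


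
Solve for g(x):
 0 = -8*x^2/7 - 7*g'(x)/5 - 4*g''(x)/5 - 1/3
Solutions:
 g(x) = C1 + C2*exp(-7*x/4) - 40*x^3/147 + 160*x^2/343 - 5555*x/7203


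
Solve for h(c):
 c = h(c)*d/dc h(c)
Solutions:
 h(c) = -sqrt(C1 + c^2)
 h(c) = sqrt(C1 + c^2)


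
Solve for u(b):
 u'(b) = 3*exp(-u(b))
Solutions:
 u(b) = log(C1 + 3*b)


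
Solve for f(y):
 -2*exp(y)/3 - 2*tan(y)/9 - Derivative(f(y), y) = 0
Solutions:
 f(y) = C1 - 2*exp(y)/3 + 2*log(cos(y))/9


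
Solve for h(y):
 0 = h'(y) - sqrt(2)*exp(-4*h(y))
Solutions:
 h(y) = log(-I*(C1 + 4*sqrt(2)*y)^(1/4))
 h(y) = log(I*(C1 + 4*sqrt(2)*y)^(1/4))
 h(y) = log(-(C1 + 4*sqrt(2)*y)^(1/4))
 h(y) = log(C1 + 4*sqrt(2)*y)/4


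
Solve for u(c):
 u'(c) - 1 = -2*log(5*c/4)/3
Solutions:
 u(c) = C1 - 2*c*log(c)/3 + c*log(2*10^(1/3)/5) + 5*c/3


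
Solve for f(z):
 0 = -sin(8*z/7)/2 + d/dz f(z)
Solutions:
 f(z) = C1 - 7*cos(8*z/7)/16


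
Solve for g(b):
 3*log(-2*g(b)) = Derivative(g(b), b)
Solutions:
 -Integral(1/(log(-_y) + log(2)), (_y, g(b)))/3 = C1 - b


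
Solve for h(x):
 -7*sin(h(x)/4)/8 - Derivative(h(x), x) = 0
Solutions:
 7*x/8 + 2*log(cos(h(x)/4) - 1) - 2*log(cos(h(x)/4) + 1) = C1


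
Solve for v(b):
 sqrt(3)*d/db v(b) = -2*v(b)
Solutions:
 v(b) = C1*exp(-2*sqrt(3)*b/3)


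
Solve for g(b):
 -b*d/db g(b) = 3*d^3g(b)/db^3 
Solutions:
 g(b) = C1 + Integral(C2*airyai(-3^(2/3)*b/3) + C3*airybi(-3^(2/3)*b/3), b)


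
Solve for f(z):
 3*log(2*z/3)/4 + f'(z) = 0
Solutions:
 f(z) = C1 - 3*z*log(z)/4 - 3*z*log(2)/4 + 3*z/4 + 3*z*log(3)/4


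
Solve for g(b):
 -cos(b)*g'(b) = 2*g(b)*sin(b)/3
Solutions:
 g(b) = C1*cos(b)^(2/3)


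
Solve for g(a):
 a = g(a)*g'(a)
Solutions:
 g(a) = -sqrt(C1 + a^2)
 g(a) = sqrt(C1 + a^2)


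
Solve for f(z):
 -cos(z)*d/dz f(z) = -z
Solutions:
 f(z) = C1 + Integral(z/cos(z), z)


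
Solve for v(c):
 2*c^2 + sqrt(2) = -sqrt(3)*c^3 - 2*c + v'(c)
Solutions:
 v(c) = C1 + sqrt(3)*c^4/4 + 2*c^3/3 + c^2 + sqrt(2)*c


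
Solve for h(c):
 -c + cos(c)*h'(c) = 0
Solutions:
 h(c) = C1 + Integral(c/cos(c), c)


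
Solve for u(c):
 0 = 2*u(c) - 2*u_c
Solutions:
 u(c) = C1*exp(c)


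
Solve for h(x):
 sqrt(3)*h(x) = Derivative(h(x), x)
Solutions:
 h(x) = C1*exp(sqrt(3)*x)


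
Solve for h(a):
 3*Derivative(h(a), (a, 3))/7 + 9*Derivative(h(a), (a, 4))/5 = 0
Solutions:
 h(a) = C1 + C2*a + C3*a^2 + C4*exp(-5*a/21)


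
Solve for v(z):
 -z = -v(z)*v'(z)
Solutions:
 v(z) = -sqrt(C1 + z^2)
 v(z) = sqrt(C1 + z^2)


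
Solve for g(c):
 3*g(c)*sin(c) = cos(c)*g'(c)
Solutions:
 g(c) = C1/cos(c)^3


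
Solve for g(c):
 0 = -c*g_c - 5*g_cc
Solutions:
 g(c) = C1 + C2*erf(sqrt(10)*c/10)


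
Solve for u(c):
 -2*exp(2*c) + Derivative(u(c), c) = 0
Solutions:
 u(c) = C1 + exp(2*c)


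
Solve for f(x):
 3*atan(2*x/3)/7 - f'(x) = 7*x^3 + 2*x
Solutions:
 f(x) = C1 - 7*x^4/4 - x^2 + 3*x*atan(2*x/3)/7 - 9*log(4*x^2 + 9)/28


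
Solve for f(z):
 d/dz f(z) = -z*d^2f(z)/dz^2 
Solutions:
 f(z) = C1 + C2*log(z)


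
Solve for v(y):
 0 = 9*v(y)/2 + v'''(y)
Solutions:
 v(y) = C3*exp(-6^(2/3)*y/2) + (C1*sin(3*2^(2/3)*3^(1/6)*y/4) + C2*cos(3*2^(2/3)*3^(1/6)*y/4))*exp(6^(2/3)*y/4)


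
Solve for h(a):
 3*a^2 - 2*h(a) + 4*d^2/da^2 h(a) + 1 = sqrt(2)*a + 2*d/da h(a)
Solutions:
 h(a) = C1*exp(-a/2) + C2*exp(a) + 3*a^2/2 - 3*a - sqrt(2)*a/2 + sqrt(2)/2 + 19/2


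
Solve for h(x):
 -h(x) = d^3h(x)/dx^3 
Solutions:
 h(x) = C3*exp(-x) + (C1*sin(sqrt(3)*x/2) + C2*cos(sqrt(3)*x/2))*exp(x/2)


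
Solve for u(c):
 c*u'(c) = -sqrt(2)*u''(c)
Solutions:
 u(c) = C1 + C2*erf(2^(1/4)*c/2)


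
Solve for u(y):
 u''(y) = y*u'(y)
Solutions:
 u(y) = C1 + C2*erfi(sqrt(2)*y/2)


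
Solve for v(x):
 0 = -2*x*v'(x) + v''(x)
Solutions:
 v(x) = C1 + C2*erfi(x)


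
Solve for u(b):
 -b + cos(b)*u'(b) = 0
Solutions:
 u(b) = C1 + Integral(b/cos(b), b)


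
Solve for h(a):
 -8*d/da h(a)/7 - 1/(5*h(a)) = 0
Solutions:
 h(a) = -sqrt(C1 - 35*a)/10
 h(a) = sqrt(C1 - 35*a)/10


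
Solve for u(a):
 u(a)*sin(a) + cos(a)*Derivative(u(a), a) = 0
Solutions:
 u(a) = C1*cos(a)


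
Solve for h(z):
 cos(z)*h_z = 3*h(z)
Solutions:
 h(z) = C1*(sin(z) + 1)^(3/2)/(sin(z) - 1)^(3/2)


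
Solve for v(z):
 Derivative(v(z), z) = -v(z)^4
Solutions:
 v(z) = (-3^(2/3) - 3*3^(1/6)*I)*(1/(C1 + z))^(1/3)/6
 v(z) = (-3^(2/3) + 3*3^(1/6)*I)*(1/(C1 + z))^(1/3)/6
 v(z) = (1/(C1 + 3*z))^(1/3)


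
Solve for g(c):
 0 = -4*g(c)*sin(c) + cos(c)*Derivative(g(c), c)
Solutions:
 g(c) = C1/cos(c)^4


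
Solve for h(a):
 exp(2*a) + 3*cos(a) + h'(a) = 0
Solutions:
 h(a) = C1 - exp(2*a)/2 - 3*sin(a)


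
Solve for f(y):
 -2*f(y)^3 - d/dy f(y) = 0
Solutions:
 f(y) = -sqrt(2)*sqrt(-1/(C1 - 2*y))/2
 f(y) = sqrt(2)*sqrt(-1/(C1 - 2*y))/2


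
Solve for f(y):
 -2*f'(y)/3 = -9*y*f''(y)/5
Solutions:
 f(y) = C1 + C2*y^(37/27)


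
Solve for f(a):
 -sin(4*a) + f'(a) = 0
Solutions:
 f(a) = C1 - cos(4*a)/4


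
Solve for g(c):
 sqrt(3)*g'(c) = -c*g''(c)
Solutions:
 g(c) = C1 + C2*c^(1 - sqrt(3))


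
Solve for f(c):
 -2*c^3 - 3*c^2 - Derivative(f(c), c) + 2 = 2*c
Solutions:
 f(c) = C1 - c^4/2 - c^3 - c^2 + 2*c


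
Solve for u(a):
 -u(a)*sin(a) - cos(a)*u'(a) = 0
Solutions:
 u(a) = C1*cos(a)


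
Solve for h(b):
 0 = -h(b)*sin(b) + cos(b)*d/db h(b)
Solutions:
 h(b) = C1/cos(b)


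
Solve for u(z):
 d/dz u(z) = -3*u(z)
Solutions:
 u(z) = C1*exp(-3*z)


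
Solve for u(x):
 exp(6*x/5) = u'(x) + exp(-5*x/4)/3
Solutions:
 u(x) = C1 + 5*exp(6*x/5)/6 + 4*exp(-5*x/4)/15


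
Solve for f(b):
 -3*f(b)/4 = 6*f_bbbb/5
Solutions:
 f(b) = (C1*sin(2^(3/4)*5^(1/4)*b/4) + C2*cos(2^(3/4)*5^(1/4)*b/4))*exp(-2^(3/4)*5^(1/4)*b/4) + (C3*sin(2^(3/4)*5^(1/4)*b/4) + C4*cos(2^(3/4)*5^(1/4)*b/4))*exp(2^(3/4)*5^(1/4)*b/4)


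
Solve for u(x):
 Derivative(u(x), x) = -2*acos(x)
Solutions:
 u(x) = C1 - 2*x*acos(x) + 2*sqrt(1 - x^2)


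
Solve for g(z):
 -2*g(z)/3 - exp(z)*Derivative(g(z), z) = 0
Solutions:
 g(z) = C1*exp(2*exp(-z)/3)


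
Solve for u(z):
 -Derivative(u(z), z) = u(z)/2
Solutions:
 u(z) = C1*exp(-z/2)


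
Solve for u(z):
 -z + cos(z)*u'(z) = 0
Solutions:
 u(z) = C1 + Integral(z/cos(z), z)


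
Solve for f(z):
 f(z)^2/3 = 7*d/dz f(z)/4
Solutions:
 f(z) = -21/(C1 + 4*z)


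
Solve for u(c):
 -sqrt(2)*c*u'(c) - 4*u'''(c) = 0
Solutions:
 u(c) = C1 + Integral(C2*airyai(-sqrt(2)*c/2) + C3*airybi(-sqrt(2)*c/2), c)


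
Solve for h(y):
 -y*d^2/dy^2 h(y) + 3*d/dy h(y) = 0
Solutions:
 h(y) = C1 + C2*y^4


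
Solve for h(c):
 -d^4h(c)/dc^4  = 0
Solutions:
 h(c) = C1 + C2*c + C3*c^2 + C4*c^3


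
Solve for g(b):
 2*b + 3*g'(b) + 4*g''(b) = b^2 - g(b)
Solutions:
 g(b) = b^2 - 8*b + (C1*sin(sqrt(7)*b/8) + C2*cos(sqrt(7)*b/8))*exp(-3*b/8) + 16


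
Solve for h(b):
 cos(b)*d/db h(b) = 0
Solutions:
 h(b) = C1


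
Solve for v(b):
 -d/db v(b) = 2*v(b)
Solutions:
 v(b) = C1*exp(-2*b)


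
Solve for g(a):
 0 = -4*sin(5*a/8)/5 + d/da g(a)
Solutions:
 g(a) = C1 - 32*cos(5*a/8)/25


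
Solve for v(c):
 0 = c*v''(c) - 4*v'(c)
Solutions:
 v(c) = C1 + C2*c^5


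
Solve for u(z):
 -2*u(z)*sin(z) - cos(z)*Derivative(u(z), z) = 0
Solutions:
 u(z) = C1*cos(z)^2


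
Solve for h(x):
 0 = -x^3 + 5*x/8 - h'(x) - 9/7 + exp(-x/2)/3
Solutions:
 h(x) = C1 - x^4/4 + 5*x^2/16 - 9*x/7 - 2*exp(-x/2)/3


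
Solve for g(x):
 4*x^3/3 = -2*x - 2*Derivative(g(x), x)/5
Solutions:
 g(x) = C1 - 5*x^4/6 - 5*x^2/2


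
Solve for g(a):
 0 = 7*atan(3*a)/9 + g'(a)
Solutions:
 g(a) = C1 - 7*a*atan(3*a)/9 + 7*log(9*a^2 + 1)/54


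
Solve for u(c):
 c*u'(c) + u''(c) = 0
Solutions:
 u(c) = C1 + C2*erf(sqrt(2)*c/2)


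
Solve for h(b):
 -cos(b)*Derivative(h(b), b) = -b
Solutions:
 h(b) = C1 + Integral(b/cos(b), b)


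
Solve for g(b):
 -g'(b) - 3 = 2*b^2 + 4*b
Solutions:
 g(b) = C1 - 2*b^3/3 - 2*b^2 - 3*b


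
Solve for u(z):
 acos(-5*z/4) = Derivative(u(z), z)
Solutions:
 u(z) = C1 + z*acos(-5*z/4) + sqrt(16 - 25*z^2)/5


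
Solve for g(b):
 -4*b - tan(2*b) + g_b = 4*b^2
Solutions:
 g(b) = C1 + 4*b^3/3 + 2*b^2 - log(cos(2*b))/2


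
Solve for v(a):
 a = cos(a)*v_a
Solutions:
 v(a) = C1 + Integral(a/cos(a), a)


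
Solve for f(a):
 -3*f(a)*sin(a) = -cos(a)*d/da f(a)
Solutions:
 f(a) = C1/cos(a)^3


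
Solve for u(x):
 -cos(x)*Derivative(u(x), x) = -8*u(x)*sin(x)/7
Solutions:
 u(x) = C1/cos(x)^(8/7)


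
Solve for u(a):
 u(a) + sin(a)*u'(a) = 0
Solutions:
 u(a) = C1*sqrt(cos(a) + 1)/sqrt(cos(a) - 1)


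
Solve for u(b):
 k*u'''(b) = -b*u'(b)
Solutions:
 u(b) = C1 + Integral(C2*airyai(b*(-1/k)^(1/3)) + C3*airybi(b*(-1/k)^(1/3)), b)


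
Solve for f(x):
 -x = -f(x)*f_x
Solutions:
 f(x) = -sqrt(C1 + x^2)
 f(x) = sqrt(C1 + x^2)


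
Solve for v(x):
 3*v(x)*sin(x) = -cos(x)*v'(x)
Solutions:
 v(x) = C1*cos(x)^3


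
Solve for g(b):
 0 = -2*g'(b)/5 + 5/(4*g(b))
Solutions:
 g(b) = -sqrt(C1 + 25*b)/2
 g(b) = sqrt(C1 + 25*b)/2


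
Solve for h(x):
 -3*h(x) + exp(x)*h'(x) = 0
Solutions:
 h(x) = C1*exp(-3*exp(-x))


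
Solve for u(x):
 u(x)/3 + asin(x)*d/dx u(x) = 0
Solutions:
 u(x) = C1*exp(-Integral(1/asin(x), x)/3)


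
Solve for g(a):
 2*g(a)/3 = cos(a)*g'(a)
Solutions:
 g(a) = C1*(sin(a) + 1)^(1/3)/(sin(a) - 1)^(1/3)


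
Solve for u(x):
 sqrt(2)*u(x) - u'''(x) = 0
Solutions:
 u(x) = C3*exp(2^(1/6)*x) + (C1*sin(2^(1/6)*sqrt(3)*x/2) + C2*cos(2^(1/6)*sqrt(3)*x/2))*exp(-2^(1/6)*x/2)


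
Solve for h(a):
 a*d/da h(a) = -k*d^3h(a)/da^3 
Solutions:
 h(a) = C1 + Integral(C2*airyai(a*(-1/k)^(1/3)) + C3*airybi(a*(-1/k)^(1/3)), a)


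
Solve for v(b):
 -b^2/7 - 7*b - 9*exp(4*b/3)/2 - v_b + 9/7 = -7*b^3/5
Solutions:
 v(b) = C1 + 7*b^4/20 - b^3/21 - 7*b^2/2 + 9*b/7 - 27*exp(4*b/3)/8


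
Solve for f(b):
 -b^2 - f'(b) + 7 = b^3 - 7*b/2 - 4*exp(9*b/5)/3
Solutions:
 f(b) = C1 - b^4/4 - b^3/3 + 7*b^2/4 + 7*b + 20*exp(9*b/5)/27


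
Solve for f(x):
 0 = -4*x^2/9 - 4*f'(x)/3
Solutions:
 f(x) = C1 - x^3/9


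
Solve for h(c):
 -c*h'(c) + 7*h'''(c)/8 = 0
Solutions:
 h(c) = C1 + Integral(C2*airyai(2*7^(2/3)*c/7) + C3*airybi(2*7^(2/3)*c/7), c)


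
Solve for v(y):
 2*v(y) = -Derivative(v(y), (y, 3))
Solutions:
 v(y) = C3*exp(-2^(1/3)*y) + (C1*sin(2^(1/3)*sqrt(3)*y/2) + C2*cos(2^(1/3)*sqrt(3)*y/2))*exp(2^(1/3)*y/2)


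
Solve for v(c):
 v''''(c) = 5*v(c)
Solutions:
 v(c) = C1*exp(-5^(1/4)*c) + C2*exp(5^(1/4)*c) + C3*sin(5^(1/4)*c) + C4*cos(5^(1/4)*c)


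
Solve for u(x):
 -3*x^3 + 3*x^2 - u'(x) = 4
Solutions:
 u(x) = C1 - 3*x^4/4 + x^3 - 4*x


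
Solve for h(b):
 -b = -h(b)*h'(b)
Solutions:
 h(b) = -sqrt(C1 + b^2)
 h(b) = sqrt(C1 + b^2)


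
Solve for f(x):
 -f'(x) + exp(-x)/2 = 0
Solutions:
 f(x) = C1 - exp(-x)/2


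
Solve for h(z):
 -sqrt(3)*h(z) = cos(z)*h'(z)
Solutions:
 h(z) = C1*(sin(z) - 1)^(sqrt(3)/2)/(sin(z) + 1)^(sqrt(3)/2)


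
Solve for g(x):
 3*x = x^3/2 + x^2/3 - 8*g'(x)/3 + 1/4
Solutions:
 g(x) = C1 + 3*x^4/64 + x^3/24 - 9*x^2/16 + 3*x/32


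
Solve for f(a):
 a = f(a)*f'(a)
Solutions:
 f(a) = -sqrt(C1 + a^2)
 f(a) = sqrt(C1 + a^2)


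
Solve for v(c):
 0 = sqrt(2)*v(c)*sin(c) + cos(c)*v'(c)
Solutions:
 v(c) = C1*cos(c)^(sqrt(2))


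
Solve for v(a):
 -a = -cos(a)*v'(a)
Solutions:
 v(a) = C1 + Integral(a/cos(a), a)


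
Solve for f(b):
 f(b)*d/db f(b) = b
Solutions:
 f(b) = -sqrt(C1 + b^2)
 f(b) = sqrt(C1 + b^2)


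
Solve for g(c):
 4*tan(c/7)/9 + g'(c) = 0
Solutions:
 g(c) = C1 + 28*log(cos(c/7))/9


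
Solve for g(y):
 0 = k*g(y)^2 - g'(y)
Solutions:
 g(y) = -1/(C1 + k*y)


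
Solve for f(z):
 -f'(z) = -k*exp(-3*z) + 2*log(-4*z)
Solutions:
 f(z) = C1 - k*exp(-3*z)/3 - 2*z*log(-z) + 2*z*(1 - 2*log(2))


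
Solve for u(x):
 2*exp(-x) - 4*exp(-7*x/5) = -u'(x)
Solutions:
 u(x) = C1 + 2*exp(-x) - 20*exp(-7*x/5)/7


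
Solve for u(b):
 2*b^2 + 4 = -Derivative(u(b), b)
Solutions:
 u(b) = C1 - 2*b^3/3 - 4*b


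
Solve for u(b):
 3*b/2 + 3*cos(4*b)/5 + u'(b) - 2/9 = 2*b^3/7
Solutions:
 u(b) = C1 + b^4/14 - 3*b^2/4 + 2*b/9 - 3*sin(4*b)/20


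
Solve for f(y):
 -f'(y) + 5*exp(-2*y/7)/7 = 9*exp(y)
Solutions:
 f(y) = C1 - 9*exp(y) - 5*exp(-2*y/7)/2


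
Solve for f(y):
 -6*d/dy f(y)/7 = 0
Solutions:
 f(y) = C1


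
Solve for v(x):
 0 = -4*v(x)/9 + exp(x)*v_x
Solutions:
 v(x) = C1*exp(-4*exp(-x)/9)


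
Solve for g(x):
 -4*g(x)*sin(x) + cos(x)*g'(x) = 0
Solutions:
 g(x) = C1/cos(x)^4


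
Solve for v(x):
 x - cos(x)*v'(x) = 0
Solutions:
 v(x) = C1 + Integral(x/cos(x), x)


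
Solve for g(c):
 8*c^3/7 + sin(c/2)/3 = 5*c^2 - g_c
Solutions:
 g(c) = C1 - 2*c^4/7 + 5*c^3/3 + 2*cos(c/2)/3


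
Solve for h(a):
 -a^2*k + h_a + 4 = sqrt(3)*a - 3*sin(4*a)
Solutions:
 h(a) = C1 + a^3*k/3 + sqrt(3)*a^2/2 - 4*a + 3*cos(4*a)/4


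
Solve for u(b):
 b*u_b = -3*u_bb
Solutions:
 u(b) = C1 + C2*erf(sqrt(6)*b/6)


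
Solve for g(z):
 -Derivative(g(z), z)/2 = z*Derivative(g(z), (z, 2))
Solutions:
 g(z) = C1 + C2*sqrt(z)


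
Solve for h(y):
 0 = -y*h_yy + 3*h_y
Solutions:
 h(y) = C1 + C2*y^4


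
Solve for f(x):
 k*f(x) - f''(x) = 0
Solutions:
 f(x) = C1*exp(-sqrt(k)*x) + C2*exp(sqrt(k)*x)


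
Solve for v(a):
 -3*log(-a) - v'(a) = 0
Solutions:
 v(a) = C1 - 3*a*log(-a) + 3*a


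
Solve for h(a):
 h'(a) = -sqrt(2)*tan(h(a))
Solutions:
 h(a) = pi - asin(C1*exp(-sqrt(2)*a))
 h(a) = asin(C1*exp(-sqrt(2)*a))


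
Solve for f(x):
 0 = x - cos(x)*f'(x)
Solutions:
 f(x) = C1 + Integral(x/cos(x), x)


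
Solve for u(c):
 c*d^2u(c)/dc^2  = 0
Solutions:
 u(c) = C1 + C2*c


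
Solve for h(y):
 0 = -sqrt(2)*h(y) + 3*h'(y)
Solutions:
 h(y) = C1*exp(sqrt(2)*y/3)


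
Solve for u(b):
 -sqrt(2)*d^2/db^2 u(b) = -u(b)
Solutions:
 u(b) = C1*exp(-2^(3/4)*b/2) + C2*exp(2^(3/4)*b/2)


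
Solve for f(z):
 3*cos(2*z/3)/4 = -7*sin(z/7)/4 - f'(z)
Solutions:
 f(z) = C1 - 9*sin(2*z/3)/8 + 49*cos(z/7)/4


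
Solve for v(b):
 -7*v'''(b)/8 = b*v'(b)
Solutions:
 v(b) = C1 + Integral(C2*airyai(-2*7^(2/3)*b/7) + C3*airybi(-2*7^(2/3)*b/7), b)


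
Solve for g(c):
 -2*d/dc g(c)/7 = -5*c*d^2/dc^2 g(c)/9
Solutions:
 g(c) = C1 + C2*c^(53/35)


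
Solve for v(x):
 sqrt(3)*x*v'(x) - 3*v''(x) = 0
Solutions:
 v(x) = C1 + C2*erfi(sqrt(2)*3^(3/4)*x/6)


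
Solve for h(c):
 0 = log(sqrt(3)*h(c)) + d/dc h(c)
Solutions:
 2*Integral(1/(2*log(_y) + log(3)), (_y, h(c))) = C1 - c


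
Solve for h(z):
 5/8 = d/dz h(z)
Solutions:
 h(z) = C1 + 5*z/8


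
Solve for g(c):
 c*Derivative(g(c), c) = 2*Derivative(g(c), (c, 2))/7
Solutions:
 g(c) = C1 + C2*erfi(sqrt(7)*c/2)


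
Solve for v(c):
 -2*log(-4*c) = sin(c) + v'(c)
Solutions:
 v(c) = C1 - 2*c*log(-c) - 4*c*log(2) + 2*c + cos(c)


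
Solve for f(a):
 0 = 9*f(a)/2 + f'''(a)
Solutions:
 f(a) = C3*exp(-6^(2/3)*a/2) + (C1*sin(3*2^(2/3)*3^(1/6)*a/4) + C2*cos(3*2^(2/3)*3^(1/6)*a/4))*exp(6^(2/3)*a/4)


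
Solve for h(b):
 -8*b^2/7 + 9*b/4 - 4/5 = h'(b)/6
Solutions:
 h(b) = C1 - 16*b^3/7 + 27*b^2/4 - 24*b/5


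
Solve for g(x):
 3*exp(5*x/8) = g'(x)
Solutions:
 g(x) = C1 + 24*exp(5*x/8)/5


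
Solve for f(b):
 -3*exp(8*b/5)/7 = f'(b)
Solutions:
 f(b) = C1 - 15*exp(8*b/5)/56


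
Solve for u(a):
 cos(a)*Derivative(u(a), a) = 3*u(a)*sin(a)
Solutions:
 u(a) = C1/cos(a)^3


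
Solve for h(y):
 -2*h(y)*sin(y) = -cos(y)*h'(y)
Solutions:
 h(y) = C1/cos(y)^2


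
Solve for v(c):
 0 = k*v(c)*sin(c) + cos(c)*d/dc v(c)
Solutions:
 v(c) = C1*exp(k*log(cos(c)))


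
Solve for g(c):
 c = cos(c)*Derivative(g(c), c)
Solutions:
 g(c) = C1 + Integral(c/cos(c), c)


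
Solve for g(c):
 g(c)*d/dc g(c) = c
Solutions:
 g(c) = -sqrt(C1 + c^2)
 g(c) = sqrt(C1 + c^2)


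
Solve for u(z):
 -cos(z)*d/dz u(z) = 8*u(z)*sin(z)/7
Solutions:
 u(z) = C1*cos(z)^(8/7)


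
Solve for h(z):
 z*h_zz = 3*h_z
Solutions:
 h(z) = C1 + C2*z^4


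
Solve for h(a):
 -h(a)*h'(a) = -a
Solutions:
 h(a) = -sqrt(C1 + a^2)
 h(a) = sqrt(C1 + a^2)


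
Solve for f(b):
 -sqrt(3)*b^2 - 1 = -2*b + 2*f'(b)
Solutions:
 f(b) = C1 - sqrt(3)*b^3/6 + b^2/2 - b/2


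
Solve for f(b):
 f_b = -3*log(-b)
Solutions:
 f(b) = C1 - 3*b*log(-b) + 3*b


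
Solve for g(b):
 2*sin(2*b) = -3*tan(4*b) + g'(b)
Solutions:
 g(b) = C1 - 3*log(cos(4*b))/4 - cos(2*b)


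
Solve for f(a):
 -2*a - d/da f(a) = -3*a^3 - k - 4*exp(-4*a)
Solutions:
 f(a) = C1 + 3*a^4/4 - a^2 + a*k - exp(-4*a)


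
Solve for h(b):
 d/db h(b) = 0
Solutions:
 h(b) = C1


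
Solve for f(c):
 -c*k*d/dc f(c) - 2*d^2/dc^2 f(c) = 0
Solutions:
 f(c) = Piecewise((-sqrt(pi)*C1*erf(c*sqrt(k)/2)/sqrt(k) - C2, (k > 0) | (k < 0)), (-C1*c - C2, True))


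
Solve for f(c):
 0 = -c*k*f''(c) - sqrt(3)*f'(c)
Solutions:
 f(c) = C1 + c^(((re(k) - sqrt(3))*re(k) + im(k)^2)/(re(k)^2 + im(k)^2))*(C2*sin(sqrt(3)*log(c)*Abs(im(k))/(re(k)^2 + im(k)^2)) + C3*cos(sqrt(3)*log(c)*im(k)/(re(k)^2 + im(k)^2)))


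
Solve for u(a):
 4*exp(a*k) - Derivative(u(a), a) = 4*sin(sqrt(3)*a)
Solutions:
 u(a) = C1 + 4*sqrt(3)*cos(sqrt(3)*a)/3 + 4*exp(a*k)/k


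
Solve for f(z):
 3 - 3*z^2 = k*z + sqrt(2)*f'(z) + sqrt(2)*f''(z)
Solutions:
 f(z) = C1 + C2*exp(-z) - sqrt(2)*k*z^2/4 + sqrt(2)*k*z/2 - sqrt(2)*z^3/2 + 3*sqrt(2)*z^2/2 - 3*sqrt(2)*z/2


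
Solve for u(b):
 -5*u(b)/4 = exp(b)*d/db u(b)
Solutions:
 u(b) = C1*exp(5*exp(-b)/4)


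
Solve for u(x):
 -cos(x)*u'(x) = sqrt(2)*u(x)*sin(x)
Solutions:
 u(x) = C1*cos(x)^(sqrt(2))


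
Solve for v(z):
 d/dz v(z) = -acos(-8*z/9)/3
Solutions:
 v(z) = C1 - z*acos(-8*z/9)/3 - sqrt(81 - 64*z^2)/24


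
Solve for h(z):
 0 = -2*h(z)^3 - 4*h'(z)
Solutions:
 h(z) = -sqrt(-1/(C1 - z))
 h(z) = sqrt(-1/(C1 - z))


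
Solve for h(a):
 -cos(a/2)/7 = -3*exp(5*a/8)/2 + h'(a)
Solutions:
 h(a) = C1 + 12*exp(5*a/8)/5 - 2*sin(a/2)/7


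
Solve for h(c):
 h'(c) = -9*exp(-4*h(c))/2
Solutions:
 h(c) = log(-I*(C1 - 18*c)^(1/4))
 h(c) = log(I*(C1 - 18*c)^(1/4))
 h(c) = log(-(C1 - 18*c)^(1/4))
 h(c) = log(C1 - 18*c)/4


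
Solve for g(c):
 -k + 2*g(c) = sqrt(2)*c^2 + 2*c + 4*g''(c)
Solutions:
 g(c) = C1*exp(-sqrt(2)*c/2) + C2*exp(sqrt(2)*c/2) + sqrt(2)*c^2/2 + c + k/2 + 2*sqrt(2)


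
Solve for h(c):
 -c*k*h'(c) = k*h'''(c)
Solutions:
 h(c) = C1 + Integral(C2*airyai(-c) + C3*airybi(-c), c)


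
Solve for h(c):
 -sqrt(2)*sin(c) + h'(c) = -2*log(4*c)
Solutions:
 h(c) = C1 - 2*c*log(c) - 4*c*log(2) + 2*c - sqrt(2)*cos(c)


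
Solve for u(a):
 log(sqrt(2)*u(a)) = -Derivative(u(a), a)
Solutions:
 2*Integral(1/(2*log(_y) + log(2)), (_y, u(a))) = C1 - a


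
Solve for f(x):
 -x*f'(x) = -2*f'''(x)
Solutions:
 f(x) = C1 + Integral(C2*airyai(2^(2/3)*x/2) + C3*airybi(2^(2/3)*x/2), x)


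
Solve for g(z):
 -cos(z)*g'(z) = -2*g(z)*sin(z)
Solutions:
 g(z) = C1/cos(z)^2


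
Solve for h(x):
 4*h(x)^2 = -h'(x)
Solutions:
 h(x) = 1/(C1 + 4*x)


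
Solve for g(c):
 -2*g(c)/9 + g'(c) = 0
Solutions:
 g(c) = C1*exp(2*c/9)


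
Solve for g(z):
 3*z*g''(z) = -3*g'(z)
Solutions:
 g(z) = C1 + C2*log(z)


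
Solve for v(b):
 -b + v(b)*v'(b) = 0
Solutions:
 v(b) = -sqrt(C1 + b^2)
 v(b) = sqrt(C1 + b^2)


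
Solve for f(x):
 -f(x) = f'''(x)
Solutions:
 f(x) = C3*exp(-x) + (C1*sin(sqrt(3)*x/2) + C2*cos(sqrt(3)*x/2))*exp(x/2)


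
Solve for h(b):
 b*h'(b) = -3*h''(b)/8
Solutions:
 h(b) = C1 + C2*erf(2*sqrt(3)*b/3)


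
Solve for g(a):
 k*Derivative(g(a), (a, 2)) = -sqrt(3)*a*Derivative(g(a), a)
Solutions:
 g(a) = C1 + C2*sqrt(k)*erf(sqrt(2)*3^(1/4)*a*sqrt(1/k)/2)


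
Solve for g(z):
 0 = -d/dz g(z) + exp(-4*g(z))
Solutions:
 g(z) = log(-I*(C1 + 4*z)^(1/4))
 g(z) = log(I*(C1 + 4*z)^(1/4))
 g(z) = log(-(C1 + 4*z)^(1/4))
 g(z) = log(C1 + 4*z)/4


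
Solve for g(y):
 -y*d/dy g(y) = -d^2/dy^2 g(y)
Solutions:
 g(y) = C1 + C2*erfi(sqrt(2)*y/2)


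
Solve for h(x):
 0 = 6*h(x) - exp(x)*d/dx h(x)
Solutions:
 h(x) = C1*exp(-6*exp(-x))


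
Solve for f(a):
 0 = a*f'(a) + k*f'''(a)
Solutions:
 f(a) = C1 + Integral(C2*airyai(a*(-1/k)^(1/3)) + C3*airybi(a*(-1/k)^(1/3)), a)


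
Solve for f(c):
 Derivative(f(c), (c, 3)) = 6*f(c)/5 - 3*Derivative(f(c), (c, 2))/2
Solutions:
 f(c) = C1*exp(-c*(5*5^(1/3)/(4*sqrt(21) + 19)^(1/3) + 5^(2/3)*(4*sqrt(21) + 19)^(1/3) + 10)/20)*sin(sqrt(3)*5^(1/3)*c*(-5^(1/3)*(4*sqrt(21) + 19)^(1/3) + 5/(4*sqrt(21) + 19)^(1/3))/20) + C2*exp(-c*(5*5^(1/3)/(4*sqrt(21) + 19)^(1/3) + 5^(2/3)*(4*sqrt(21) + 19)^(1/3) + 10)/20)*cos(sqrt(3)*5^(1/3)*c*(-5^(1/3)*(4*sqrt(21) + 19)^(1/3) + 5/(4*sqrt(21) + 19)^(1/3))/20) + C3*exp(c*(-5 + 5*5^(1/3)/(4*sqrt(21) + 19)^(1/3) + 5^(2/3)*(4*sqrt(21) + 19)^(1/3))/10)


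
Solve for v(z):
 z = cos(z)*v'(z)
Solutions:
 v(z) = C1 + Integral(z/cos(z), z)


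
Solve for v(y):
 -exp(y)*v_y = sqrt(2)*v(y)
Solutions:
 v(y) = C1*exp(sqrt(2)*exp(-y))


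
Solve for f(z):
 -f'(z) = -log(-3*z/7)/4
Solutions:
 f(z) = C1 + z*log(-z)/4 + z*(-log(7) - 1 + log(3))/4


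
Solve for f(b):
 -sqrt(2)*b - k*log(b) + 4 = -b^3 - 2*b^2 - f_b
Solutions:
 f(b) = C1 - b^4/4 - 2*b^3/3 + sqrt(2)*b^2/2 + b*k*log(b) - b*k - 4*b


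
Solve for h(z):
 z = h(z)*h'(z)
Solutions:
 h(z) = -sqrt(C1 + z^2)
 h(z) = sqrt(C1 + z^2)


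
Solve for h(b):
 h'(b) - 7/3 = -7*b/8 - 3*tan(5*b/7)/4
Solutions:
 h(b) = C1 - 7*b^2/16 + 7*b/3 + 21*log(cos(5*b/7))/20


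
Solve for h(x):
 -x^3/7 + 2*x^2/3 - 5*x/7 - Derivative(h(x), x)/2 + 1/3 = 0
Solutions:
 h(x) = C1 - x^4/14 + 4*x^3/9 - 5*x^2/7 + 2*x/3


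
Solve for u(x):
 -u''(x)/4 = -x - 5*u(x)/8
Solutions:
 u(x) = C1*exp(-sqrt(10)*x/2) + C2*exp(sqrt(10)*x/2) - 8*x/5


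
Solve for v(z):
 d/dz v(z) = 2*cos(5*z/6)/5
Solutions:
 v(z) = C1 + 12*sin(5*z/6)/25


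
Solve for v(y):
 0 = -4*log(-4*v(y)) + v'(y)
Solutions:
 -Integral(1/(log(-_y) + 2*log(2)), (_y, v(y)))/4 = C1 - y


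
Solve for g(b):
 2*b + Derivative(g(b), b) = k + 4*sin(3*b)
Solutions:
 g(b) = C1 - b^2 + b*k - 4*cos(3*b)/3


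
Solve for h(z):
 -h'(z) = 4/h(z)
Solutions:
 h(z) = -sqrt(C1 - 8*z)
 h(z) = sqrt(C1 - 8*z)


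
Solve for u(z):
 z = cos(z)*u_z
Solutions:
 u(z) = C1 + Integral(z/cos(z), z)


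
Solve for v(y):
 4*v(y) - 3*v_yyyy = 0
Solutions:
 v(y) = C1*exp(-sqrt(2)*3^(3/4)*y/3) + C2*exp(sqrt(2)*3^(3/4)*y/3) + C3*sin(sqrt(2)*3^(3/4)*y/3) + C4*cos(sqrt(2)*3^(3/4)*y/3)


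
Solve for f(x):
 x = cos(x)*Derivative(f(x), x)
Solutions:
 f(x) = C1 + Integral(x/cos(x), x)


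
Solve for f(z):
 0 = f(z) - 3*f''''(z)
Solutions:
 f(z) = C1*exp(-3^(3/4)*z/3) + C2*exp(3^(3/4)*z/3) + C3*sin(3^(3/4)*z/3) + C4*cos(3^(3/4)*z/3)


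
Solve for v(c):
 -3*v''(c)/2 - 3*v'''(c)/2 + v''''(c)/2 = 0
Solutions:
 v(c) = C1 + C2*c + C3*exp(c*(3 - sqrt(21))/2) + C4*exp(c*(3 + sqrt(21))/2)


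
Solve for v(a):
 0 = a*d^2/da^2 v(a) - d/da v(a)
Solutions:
 v(a) = C1 + C2*a^2


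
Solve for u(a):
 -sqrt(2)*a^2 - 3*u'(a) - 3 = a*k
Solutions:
 u(a) = C1 - sqrt(2)*a^3/9 - a^2*k/6 - a


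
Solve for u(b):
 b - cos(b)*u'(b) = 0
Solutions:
 u(b) = C1 + Integral(b/cos(b), b)


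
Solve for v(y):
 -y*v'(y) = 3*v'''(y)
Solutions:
 v(y) = C1 + Integral(C2*airyai(-3^(2/3)*y/3) + C3*airybi(-3^(2/3)*y/3), y)


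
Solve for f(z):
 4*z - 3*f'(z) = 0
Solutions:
 f(z) = C1 + 2*z^2/3


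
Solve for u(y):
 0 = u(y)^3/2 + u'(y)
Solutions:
 u(y) = -sqrt(-1/(C1 - y))
 u(y) = sqrt(-1/(C1 - y))


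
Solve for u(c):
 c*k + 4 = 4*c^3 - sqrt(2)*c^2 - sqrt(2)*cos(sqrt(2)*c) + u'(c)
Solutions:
 u(c) = C1 - c^4 + sqrt(2)*c^3/3 + c^2*k/2 + 4*c + sin(sqrt(2)*c)


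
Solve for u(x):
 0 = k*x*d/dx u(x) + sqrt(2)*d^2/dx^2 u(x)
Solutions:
 u(x) = Piecewise((-2^(3/4)*sqrt(pi)*C1*erf(2^(1/4)*sqrt(k)*x/2)/(2*sqrt(k)) - C2, (k > 0) | (k < 0)), (-C1*x - C2, True))


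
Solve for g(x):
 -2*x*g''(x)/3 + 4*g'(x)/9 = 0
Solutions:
 g(x) = C1 + C2*x^(5/3)


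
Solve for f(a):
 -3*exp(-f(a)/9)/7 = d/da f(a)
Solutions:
 f(a) = 9*log(C1 - a/21)


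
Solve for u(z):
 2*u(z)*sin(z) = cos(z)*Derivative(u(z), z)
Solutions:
 u(z) = C1/cos(z)^2


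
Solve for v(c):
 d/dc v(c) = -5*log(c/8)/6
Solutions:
 v(c) = C1 - 5*c*log(c)/6 + 5*c/6 + 5*c*log(2)/2


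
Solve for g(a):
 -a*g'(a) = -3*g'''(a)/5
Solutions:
 g(a) = C1 + Integral(C2*airyai(3^(2/3)*5^(1/3)*a/3) + C3*airybi(3^(2/3)*5^(1/3)*a/3), a)


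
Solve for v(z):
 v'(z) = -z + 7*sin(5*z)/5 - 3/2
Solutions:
 v(z) = C1 - z^2/2 - 3*z/2 - 7*cos(5*z)/25


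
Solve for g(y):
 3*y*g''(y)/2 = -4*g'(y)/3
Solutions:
 g(y) = C1 + C2*y^(1/9)


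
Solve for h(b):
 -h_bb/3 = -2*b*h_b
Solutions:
 h(b) = C1 + C2*erfi(sqrt(3)*b)
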